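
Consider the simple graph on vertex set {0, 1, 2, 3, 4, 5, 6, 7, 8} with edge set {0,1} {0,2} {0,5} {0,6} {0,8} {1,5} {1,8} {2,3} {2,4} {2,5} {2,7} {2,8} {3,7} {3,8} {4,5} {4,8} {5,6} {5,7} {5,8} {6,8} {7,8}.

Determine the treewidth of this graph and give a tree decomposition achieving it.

Treewidth 3.
Bags: B1 = {2, 4, 5, 8}  B2 = {0, 2, 5, 8}  B3 = {0, 1, 5, 8}  B4 = {2, 5, 7, 8}  B5 = {0, 5, 6, 8}  B6 = {2, 3, 7, 8}
Tree: B1–B2, B2–B3, B2–B4, B2–B5, B4–B6

Every bag has size at most 4, so the width is 4 − 1 = 3 and tw(G) ≤ 3. On the other hand G contains the 4-clique {2, 3, 7, 8}. A clique must lie in a single bag of any decomposition, so no decomposition can have width below 3. Hence tw(G) = 3 exactly.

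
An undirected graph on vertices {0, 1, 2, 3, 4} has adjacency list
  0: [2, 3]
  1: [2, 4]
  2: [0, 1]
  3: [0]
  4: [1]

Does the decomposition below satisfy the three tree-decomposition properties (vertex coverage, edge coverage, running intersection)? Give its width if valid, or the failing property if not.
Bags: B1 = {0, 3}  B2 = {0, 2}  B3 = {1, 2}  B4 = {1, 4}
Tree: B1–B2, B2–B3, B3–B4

Yes; width 1.

Vertex coverage: the bags together contain {0, 1, 2, 3, 4}, the full vertex set. Edge coverage: each edge of G has both endpoints in at least one bag. Running intersection: for every vertex, the bags containing it form a connected subtree. All three properties hold, so this is a valid tree decomposition of width max|bag| − 1 = 1, and hence tw(G) ≤ 1.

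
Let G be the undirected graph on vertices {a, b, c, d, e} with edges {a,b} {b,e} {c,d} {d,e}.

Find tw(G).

1

A width-1 tree decomposition is:
Bags: B1 = {a, b}  B2 = {b, e}  B3 = {d, e}  B4 = {c, d}
Tree: B1–B2, B2–B3, B3–B4
Every bag has size at most 2, so the width is 2 − 1 = 1 and tw(G) ≤ 1. G has an edge, so its treewidth is at least 1. Therefore the treewidth is 1.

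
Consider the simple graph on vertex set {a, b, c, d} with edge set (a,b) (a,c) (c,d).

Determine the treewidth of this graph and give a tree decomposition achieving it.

Treewidth 1.
One optimal decomposition is:
Bags: B1 = {c, d}  B2 = {a, c}  B3 = {a, b}
Tree: B1–B2, B2–B3

Every bag has size at most 2, so the width is 2 − 1 = 1 and tw(G) ≤ 1. Any graph with an edge has treewidth ≥ 1, and G has the edge d–c. Therefore the treewidth is 1.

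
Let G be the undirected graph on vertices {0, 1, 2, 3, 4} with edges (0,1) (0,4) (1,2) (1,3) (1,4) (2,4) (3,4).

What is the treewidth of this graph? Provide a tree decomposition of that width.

Treewidth 2.
Bags: B1 = {1, 3, 4}  B2 = {0, 1, 4}  B3 = {1, 2, 4}
Tree: B1–B2, B1–B3

Each bag holds 3 vertices, so the decomposition has width 2, which upper-bounds the treewidth. For the lower bound, the 3 vertices {0, 1, 4} are pairwise adjacent, and any tree decomposition puts a clique entirely inside one bag — forcing width ≥ 2. Combining the bounds, tw(G) = 2.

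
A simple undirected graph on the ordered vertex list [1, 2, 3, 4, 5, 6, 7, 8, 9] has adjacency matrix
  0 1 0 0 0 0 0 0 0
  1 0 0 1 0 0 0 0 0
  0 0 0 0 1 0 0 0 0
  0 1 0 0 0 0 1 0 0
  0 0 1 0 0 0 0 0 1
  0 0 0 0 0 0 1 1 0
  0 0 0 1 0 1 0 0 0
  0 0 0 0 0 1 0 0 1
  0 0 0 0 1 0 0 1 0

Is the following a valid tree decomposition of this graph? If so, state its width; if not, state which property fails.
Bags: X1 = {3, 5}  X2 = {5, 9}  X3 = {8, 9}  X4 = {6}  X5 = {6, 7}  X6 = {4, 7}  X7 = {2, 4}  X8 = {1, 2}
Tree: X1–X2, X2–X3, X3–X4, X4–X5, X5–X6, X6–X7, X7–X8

A tree decomposition must satisfy three properties: every vertex lies in some bag; for every edge, both endpoints lie together in some bag; and for every vertex, the bags containing it form a connected subtree. Here edge (8,6) lies in no bag, so the decomposition is invalid.

No — edge (8,6) lies in no bag.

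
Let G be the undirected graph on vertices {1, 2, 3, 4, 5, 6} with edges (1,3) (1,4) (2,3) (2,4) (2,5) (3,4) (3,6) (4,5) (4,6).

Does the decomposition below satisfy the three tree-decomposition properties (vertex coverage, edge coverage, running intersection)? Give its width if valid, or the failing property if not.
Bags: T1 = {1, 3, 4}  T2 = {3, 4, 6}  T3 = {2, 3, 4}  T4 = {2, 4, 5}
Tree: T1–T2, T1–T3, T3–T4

Every vertex of G appears in some bag (union = {1, 2, 3, 4, 5, 6}); every edge is covered by a bag; and for each vertex v the set of bags containing v is connected in the bag tree. The decomposition is therefore valid. The largest bag has 3 vertices, so the width is 2.

Yes; width 2.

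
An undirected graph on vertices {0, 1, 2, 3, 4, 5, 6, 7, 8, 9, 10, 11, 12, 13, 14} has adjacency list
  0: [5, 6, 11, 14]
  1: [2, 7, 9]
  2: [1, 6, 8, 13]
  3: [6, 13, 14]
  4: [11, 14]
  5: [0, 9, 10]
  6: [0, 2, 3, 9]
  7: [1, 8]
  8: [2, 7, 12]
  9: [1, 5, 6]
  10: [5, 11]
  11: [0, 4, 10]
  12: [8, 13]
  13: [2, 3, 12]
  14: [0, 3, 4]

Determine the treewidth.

A width-3 tree decomposition is:
Bags: B1 = {1, 7, 8, 12}  B2 = {1, 2, 8, 12}  B3 = {1, 2, 12, 13}  B4 = {1, 2, 9, 13}  B5 = {2, 6, 9, 13}  B6 = {3, 6, 9, 13}  B7 = {3, 5, 6, 9}  B8 = {0, 3, 5, 6}  B9 = {0, 3, 5, 14}  B10 = {0, 5, 10, 14}  B11 = {0, 10, 11, 14}  B12 = {4, 10, 11, 14}
Tree: B1–B2, B2–B3, B3–B4, B4–B5, B5–B6, B6–B7, B7–B8, B8–B9, B9–B10, B10–B11, B11–B12
The largest bag has 4 vertices, giving width 3; this decomposition certifies tw(G) ≤ 3. For the lower bound: the 4 vertex sets {7,8,12}, {1}, {2}, {3,6,9,13} are disjoint, each induces a connected subgraph, and every pair is joined by at least one edge of G. Contracting each set to a single vertex therefore yields K_{4} as a minor, and since treewidth is minor-monotone, tw(G) ≥ tw(K_{4}) = 3. Combining the bounds, tw(G) = 3.

3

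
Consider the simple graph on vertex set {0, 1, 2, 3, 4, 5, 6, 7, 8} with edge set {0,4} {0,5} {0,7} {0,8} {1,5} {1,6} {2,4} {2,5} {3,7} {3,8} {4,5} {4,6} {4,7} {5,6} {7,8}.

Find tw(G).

A width-2 tree decomposition is:
Bags: B1 = {0, 7, 8}  B2 = {0, 4, 7}  B3 = {0, 4, 5}  B4 = {3, 7, 8}  B5 = {4, 5, 6}  B6 = {2, 4, 5}  B7 = {1, 5, 6}
Tree: B1–B2, B2–B3, B1–B4, B3–B5, B3–B6, B5–B7
The largest bag has 3 vertices, giving width 2; this decomposition certifies tw(G) ≤ 2. On the other hand G contains the 3-clique {0, 7, 8}. A clique must lie in a single bag of any decomposition, so no decomposition can have width below 2. Combining the bounds, tw(G) = 2.

2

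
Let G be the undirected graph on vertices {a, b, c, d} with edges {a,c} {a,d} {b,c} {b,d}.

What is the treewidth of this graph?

A width-2 tree decomposition is:
Bags: B1 = {a, b, d}  B2 = {a, b, c}
Tree: B1–B2
The largest bag has 3 vertices, giving width 2; this decomposition certifies tw(G) ≤ 2. The edges a–d–b–c–a form a cycle, so G is not a tree and its treewidth is at least 2. Hence tw(G) = 2 exactly.

2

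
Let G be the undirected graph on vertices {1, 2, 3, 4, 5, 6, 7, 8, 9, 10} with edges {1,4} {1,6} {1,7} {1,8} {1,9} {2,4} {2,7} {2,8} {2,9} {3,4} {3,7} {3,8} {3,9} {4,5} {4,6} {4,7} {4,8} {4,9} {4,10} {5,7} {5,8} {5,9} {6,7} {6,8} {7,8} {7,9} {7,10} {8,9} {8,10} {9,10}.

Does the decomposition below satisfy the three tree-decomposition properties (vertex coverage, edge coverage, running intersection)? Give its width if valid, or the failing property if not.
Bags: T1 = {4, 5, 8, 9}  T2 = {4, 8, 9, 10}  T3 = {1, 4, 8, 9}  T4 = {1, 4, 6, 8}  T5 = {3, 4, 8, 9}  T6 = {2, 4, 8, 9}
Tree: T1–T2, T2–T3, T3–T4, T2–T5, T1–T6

No — vertex 7 appears in no bag.

A tree decomposition must satisfy three properties: every vertex lies in some bag; for every edge, both endpoints lie together in some bag; and for every vertex, the bags containing it form a connected subtree. Here vertex 7 appears in no bag, so the decomposition is invalid.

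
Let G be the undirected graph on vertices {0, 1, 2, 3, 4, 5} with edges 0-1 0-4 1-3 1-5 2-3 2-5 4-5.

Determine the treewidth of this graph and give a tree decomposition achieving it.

Each bag holds 3 vertices, so the decomposition has width 2, which upper-bounds the treewidth. Since 4–0–1–5–4 is a cycle in G, G is not acyclic. Forests are exactly the graphs of treewidth ≤ 1, so tw(G) ≥ 2. Combining the bounds, tw(G) = 2.

Treewidth 2.
Bags: B1 = {0, 4, 5}  B2 = {0, 1, 5}  B3 = {1, 2, 5}  B4 = {1, 2, 3}
Tree: B1–B2, B2–B3, B3–B4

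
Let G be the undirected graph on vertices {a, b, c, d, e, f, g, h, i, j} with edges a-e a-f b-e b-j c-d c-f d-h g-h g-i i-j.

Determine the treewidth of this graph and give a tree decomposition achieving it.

Treewidth 2.
One such decomposition:
Bags: B1 = {b, i, j}  B2 = {b, e, i}  B3 = {a, e, i}  B4 = {a, f, i}  B5 = {c, f, i}  B6 = {c, d, i}  B7 = {d, h, i}  B8 = {g, h, i}
Tree: B1–B2, B2–B3, B3–B4, B4–B5, B5–B6, B6–B7, B7–B8

Each bag holds 3 vertices, so the decomposition has width 2, which upper-bounds the treewidth. The edges i–j–b–e–a–f–c–d–h–g–i form a cycle, so G is not a tree and its treewidth is at least 2. Therefore the treewidth is 2.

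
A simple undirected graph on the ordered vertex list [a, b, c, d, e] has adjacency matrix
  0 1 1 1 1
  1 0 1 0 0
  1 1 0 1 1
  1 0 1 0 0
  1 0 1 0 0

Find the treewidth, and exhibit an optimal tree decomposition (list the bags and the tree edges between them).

Every bag has size at most 3, so the width is 3 − 1 = 2 and tw(G) ≤ 2. On the other hand G contains the 3-clique {a, c, d}. A clique must lie in a single bag of any decomposition, so no decomposition can have width below 2. Hence tw(G) = 2 exactly.

Treewidth 2.
Bags: B1 = {a, b, c}  B2 = {a, c, d}  B3 = {a, c, e}
Tree: B1–B2, B2–B3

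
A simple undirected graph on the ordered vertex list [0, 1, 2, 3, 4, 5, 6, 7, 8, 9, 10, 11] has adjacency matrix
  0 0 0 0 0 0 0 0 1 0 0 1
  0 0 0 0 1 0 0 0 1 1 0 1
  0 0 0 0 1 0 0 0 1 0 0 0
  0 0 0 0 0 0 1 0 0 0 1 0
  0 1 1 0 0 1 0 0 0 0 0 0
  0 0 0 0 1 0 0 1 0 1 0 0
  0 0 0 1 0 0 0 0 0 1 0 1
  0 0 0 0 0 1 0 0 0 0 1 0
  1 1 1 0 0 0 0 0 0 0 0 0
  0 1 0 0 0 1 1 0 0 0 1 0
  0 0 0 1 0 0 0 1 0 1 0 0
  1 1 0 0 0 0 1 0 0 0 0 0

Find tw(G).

A width-3 tree decomposition is:
Bags: B1 = {3, 6, 7, 10}  B2 = {6, 7, 9, 10}  B3 = {5, 6, 7, 9}  B4 = {5, 6, 9, 11}  B5 = {1, 5, 9, 11}  B6 = {1, 4, 5, 11}  B7 = {0, 1, 4, 11}  B8 = {0, 1, 4, 8}  B9 = {0, 2, 4, 8}
Tree: B1–B2, B2–B3, B3–B4, B4–B5, B5–B6, B6–B7, B7–B8, B8–B9
The largest bag has 4 vertices, giving width 3; this decomposition certifies tw(G) ≤ 3. For the lower bound: the 4 vertex sets {3,7,10}, {6}, {9}, {1,4,5,11} are disjoint, each induces a connected subgraph, and every pair is joined by at least one edge of G. Contracting each set to a single vertex therefore yields K_{4} as a minor, and since treewidth is minor-monotone, tw(G) ≥ tw(K_{4}) = 3. Combining the bounds, tw(G) = 3.

3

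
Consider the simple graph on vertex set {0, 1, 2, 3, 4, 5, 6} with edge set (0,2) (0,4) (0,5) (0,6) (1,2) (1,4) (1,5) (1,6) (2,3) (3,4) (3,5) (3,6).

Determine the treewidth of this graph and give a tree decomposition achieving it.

Treewidth 3.
One optimal decomposition is:
Bags: B1 = {0, 1, 2, 3}  B2 = {0, 1, 3, 6}  B3 = {0, 1, 3, 4}  B4 = {0, 1, 3, 5}
Tree: B1–B2, B2–B3, B3–B4

Every bag has size at most 4, so the width is 4 − 1 = 3 and tw(G) ≤ 3. For the lower bound: the 4 vertex sets {0,2}, {1,6}, {3}, {4} are disjoint, each induces a connected subgraph, and every pair is joined by at least one edge of G. Contracting each set to a single vertex therefore yields K_{4} as a minor, and since treewidth is minor-monotone, tw(G) ≥ tw(K_{4}) = 3. Combining the bounds, tw(G) = 3.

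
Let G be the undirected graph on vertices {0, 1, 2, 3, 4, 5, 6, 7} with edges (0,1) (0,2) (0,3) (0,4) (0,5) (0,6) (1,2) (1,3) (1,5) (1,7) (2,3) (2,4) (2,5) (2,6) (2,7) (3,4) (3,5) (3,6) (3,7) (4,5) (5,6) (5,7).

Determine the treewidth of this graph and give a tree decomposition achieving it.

Each bag holds 5 vertices, so the decomposition has width 4, which upper-bounds the treewidth. For the lower bound, the 5 vertices {0, 1, 2, 3, 5} are pairwise adjacent, and any tree decomposition puts a clique entirely inside one bag — forcing width ≥ 4. The upper and lower bounds meet at 4, so that is the treewidth.

Treewidth 4.
Bags: B1 = {0, 1, 2, 3, 5}  B2 = {0, 2, 3, 4, 5}  B3 = {0, 2, 3, 5, 6}  B4 = {1, 2, 3, 5, 7}
Tree: B1–B2, B2–B3, B1–B4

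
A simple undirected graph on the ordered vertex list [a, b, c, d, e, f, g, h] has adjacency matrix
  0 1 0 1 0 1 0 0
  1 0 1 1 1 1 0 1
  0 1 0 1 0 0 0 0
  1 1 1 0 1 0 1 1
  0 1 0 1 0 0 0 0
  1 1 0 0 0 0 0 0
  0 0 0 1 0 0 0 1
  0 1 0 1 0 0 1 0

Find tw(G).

A width-2 tree decomposition is:
Bags: B1 = {b, c, d}  B2 = {b, d, e}  B3 = {b, d, h}  B4 = {a, b, d}  B5 = {a, b, f}  B6 = {d, g, h}
Tree: B1–B2, B1–B3, B1–B4, B4–B5, B3–B6
Every bag has size at most 3, so the width is 3 − 1 = 2 and tw(G) ≤ 2. Conversely, {d, g, h} is a clique of size 3, and the vertices of any clique must share a bag in every tree decomposition; so some bag has ≥ 3 vertices and tw(G) ≥ 2. Therefore the treewidth is 2.

2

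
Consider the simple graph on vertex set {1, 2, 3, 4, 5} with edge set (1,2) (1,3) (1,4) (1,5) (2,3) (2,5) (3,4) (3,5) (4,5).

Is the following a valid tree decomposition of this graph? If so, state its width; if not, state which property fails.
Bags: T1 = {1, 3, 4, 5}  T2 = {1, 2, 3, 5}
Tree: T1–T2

Yes; width 3.

Checking the three conditions: (i) the bags cover all of {1, 2, 3, 4, 5}; (ii) for each edge, some bag contains both endpoints; (iii) the bags containing any fixed vertex form a subtree. All hold, so the decomposition is valid with width 4 − 1 = 3.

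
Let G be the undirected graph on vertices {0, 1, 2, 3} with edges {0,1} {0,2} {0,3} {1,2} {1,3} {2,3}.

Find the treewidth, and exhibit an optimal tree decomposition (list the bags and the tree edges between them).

With just one bag of size 4, the width is 4 − 1 = 3, so tw(G) ≤ 3. Conversely, {0, 1, 2, 3} is a clique of size 4, and the vertices of any clique must share a bag in every tree decomposition; so some bag has ≥ 4 vertices and tw(G) ≥ 3. Hence tw(G) = 3 exactly.

Treewidth 3.
One such decomposition:
Bags: B1 = {0, 1, 2, 3}
Tree: (single bag)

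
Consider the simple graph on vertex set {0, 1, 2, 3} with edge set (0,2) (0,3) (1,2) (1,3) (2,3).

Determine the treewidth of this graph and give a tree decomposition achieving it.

Each bag holds 3 vertices, so the decomposition has width 2, which upper-bounds the treewidth. Conversely, {0, 2, 3} is a clique of size 3, and the vertices of any clique must share a bag in every tree decomposition; so some bag has ≥ 3 vertices and tw(G) ≥ 2. The upper and lower bounds meet at 2, so that is the treewidth.

Treewidth 2.
Bags: B1 = {1, 2, 3}  B2 = {0, 2, 3}
Tree: B1–B2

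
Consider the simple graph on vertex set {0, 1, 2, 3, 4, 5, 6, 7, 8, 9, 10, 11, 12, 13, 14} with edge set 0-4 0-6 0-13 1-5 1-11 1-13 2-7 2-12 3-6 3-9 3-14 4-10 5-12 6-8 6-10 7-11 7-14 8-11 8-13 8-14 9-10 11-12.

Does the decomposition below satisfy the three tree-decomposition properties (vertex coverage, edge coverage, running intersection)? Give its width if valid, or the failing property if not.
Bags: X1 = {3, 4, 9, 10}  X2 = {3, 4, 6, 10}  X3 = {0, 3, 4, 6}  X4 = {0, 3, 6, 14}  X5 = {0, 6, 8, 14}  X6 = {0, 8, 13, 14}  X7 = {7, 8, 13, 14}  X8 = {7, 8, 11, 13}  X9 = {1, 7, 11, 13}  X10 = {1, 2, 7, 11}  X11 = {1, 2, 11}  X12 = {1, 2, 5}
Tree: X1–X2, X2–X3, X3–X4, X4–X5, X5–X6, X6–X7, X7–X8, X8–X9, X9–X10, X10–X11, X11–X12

No — vertex 12 appears in no bag.

A tree decomposition must satisfy three properties: every vertex lies in some bag; for every edge, both endpoints lie together in some bag; and for every vertex, the bags containing it form a connected subtree. Here vertex 12 appears in no bag, so the decomposition is invalid.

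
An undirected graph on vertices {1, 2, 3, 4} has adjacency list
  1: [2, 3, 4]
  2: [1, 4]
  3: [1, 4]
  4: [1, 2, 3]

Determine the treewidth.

A width-2 tree decomposition is:
Bags: B1 = {1, 2, 4}  B2 = {1, 3, 4}
Tree: B1–B2
Every bag has size at most 3, so the width is 3 − 1 = 2 and tw(G) ≤ 2. For the lower bound, the 3 vertices {1, 2, 4} are pairwise adjacent, and any tree decomposition puts a clique entirely inside one bag — forcing width ≥ 2. Hence tw(G) = 2 exactly.

2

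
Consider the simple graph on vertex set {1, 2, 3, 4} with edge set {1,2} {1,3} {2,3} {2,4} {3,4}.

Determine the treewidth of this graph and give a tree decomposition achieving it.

Treewidth 2.
Bags: B1 = {2, 3, 4}  B2 = {1, 2, 3}
Tree: B1–B2

Every bag has size at most 3, so the width is 3 − 1 = 2 and tw(G) ≤ 2. For the lower bound, the 3 vertices {1, 2, 3} are pairwise adjacent, and any tree decomposition puts a clique entirely inside one bag — forcing width ≥ 2. Combining the bounds, tw(G) = 2.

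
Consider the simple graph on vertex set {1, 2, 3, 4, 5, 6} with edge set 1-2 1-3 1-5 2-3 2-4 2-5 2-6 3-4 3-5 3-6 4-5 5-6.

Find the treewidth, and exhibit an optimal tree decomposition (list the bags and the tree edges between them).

The largest bag has 4 vertices, giving width 3; this decomposition certifies tw(G) ≤ 3. For the lower bound, the 4 vertices {1, 2, 3, 5} are pairwise adjacent, and any tree decomposition puts a clique entirely inside one bag — forcing width ≥ 3. Therefore the treewidth is 3.

Treewidth 3.
One such decomposition:
Bags: B1 = {2, 3, 4, 5}  B2 = {1, 2, 3, 5}  B3 = {2, 3, 5, 6}
Tree: B1–B2, B2–B3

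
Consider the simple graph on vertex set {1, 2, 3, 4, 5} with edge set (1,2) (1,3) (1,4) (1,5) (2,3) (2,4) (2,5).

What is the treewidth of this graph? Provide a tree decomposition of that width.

Every bag has size at most 3, so the width is 3 − 1 = 2 and tw(G) ≤ 2. Conversely, {1, 2, 3} is a clique of size 3, and the vertices of any clique must share a bag in every tree decomposition; so some bag has ≥ 3 vertices and tw(G) ≥ 2. Therefore the treewidth is 2.

Treewidth 2.
One optimal decomposition is:
Bags: B1 = {1, 2, 5}  B2 = {1, 2, 3}  B3 = {1, 2, 4}
Tree: B1–B2, B2–B3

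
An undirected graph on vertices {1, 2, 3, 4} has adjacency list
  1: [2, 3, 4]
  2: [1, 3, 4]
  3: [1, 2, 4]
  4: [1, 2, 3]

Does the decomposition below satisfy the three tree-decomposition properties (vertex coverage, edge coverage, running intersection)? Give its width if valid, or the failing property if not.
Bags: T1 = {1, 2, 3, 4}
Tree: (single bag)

Yes; width 3.

Every vertex of G appears in some bag (union = {1, 2, 3, 4}); every edge is covered by a bag; and for each vertex v the set of bags containing v is connected in the bag tree. The decomposition is therefore valid. The largest bag has 4 vertices, so the width is 3.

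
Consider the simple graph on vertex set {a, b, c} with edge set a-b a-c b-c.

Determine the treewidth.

A width-2 tree decomposition is:
Bags: B1 = {a, b, c}
Tree: (single bag)
With just one bag of size 3, the width is 3 − 1 = 2, so tw(G) ≤ 2. Conversely, {a, b, c} is a clique of size 3, and the vertices of any clique must share a bag in every tree decomposition; so some bag has ≥ 3 vertices and tw(G) ≥ 2. Hence tw(G) = 2 exactly.

2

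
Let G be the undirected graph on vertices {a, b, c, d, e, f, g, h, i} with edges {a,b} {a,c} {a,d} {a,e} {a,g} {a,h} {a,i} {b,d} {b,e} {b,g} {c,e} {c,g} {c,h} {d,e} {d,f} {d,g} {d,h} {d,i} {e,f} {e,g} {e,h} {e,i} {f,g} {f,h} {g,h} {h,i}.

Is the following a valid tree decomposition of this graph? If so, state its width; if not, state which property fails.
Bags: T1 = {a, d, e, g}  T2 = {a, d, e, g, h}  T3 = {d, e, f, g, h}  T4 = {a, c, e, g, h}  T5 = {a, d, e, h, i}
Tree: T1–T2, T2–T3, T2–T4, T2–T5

No — vertex b appears in no bag.

A tree decomposition must satisfy three properties: every vertex lies in some bag; for every edge, both endpoints lie together in some bag; and for every vertex, the bags containing it form a connected subtree. Here vertex b appears in no bag, so the decomposition is invalid.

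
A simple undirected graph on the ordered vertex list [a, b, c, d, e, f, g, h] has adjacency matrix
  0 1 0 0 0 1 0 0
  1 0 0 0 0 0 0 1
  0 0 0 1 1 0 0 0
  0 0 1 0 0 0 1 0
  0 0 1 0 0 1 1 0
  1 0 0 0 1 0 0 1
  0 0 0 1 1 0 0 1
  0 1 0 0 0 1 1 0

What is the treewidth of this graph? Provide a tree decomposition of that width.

Treewidth 2.
Bags: B1 = {c, d, e}  B2 = {d, e, g}  B3 = {e, f, g}  B4 = {f, g, h}  B5 = {a, f, h}  B6 = {a, b, h}
Tree: B1–B2, B2–B3, B3–B4, B4–B5, B5–B6

The largest bag has 3 vertices, giving width 2; this decomposition certifies tw(G) ≤ 2. Since c–d–g–e–c is a cycle in G, G is not acyclic. Forests are exactly the graphs of treewidth ≤ 1, so tw(G) ≥ 2. Therefore the treewidth is 2.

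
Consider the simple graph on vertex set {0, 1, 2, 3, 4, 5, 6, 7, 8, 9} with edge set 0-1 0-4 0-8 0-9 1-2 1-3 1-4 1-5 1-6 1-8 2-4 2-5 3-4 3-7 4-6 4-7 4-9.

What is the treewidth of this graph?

2

A width-2 tree decomposition is:
Bags: B1 = {1, 3, 4}  B2 = {0, 1, 4}  B3 = {3, 4, 7}  B4 = {0, 4, 9}  B5 = {1, 4, 6}  B6 = {1, 2, 4}  B7 = {0, 1, 8}  B8 = {1, 2, 5}
Tree: B1–B2, B1–B3, B2–B4, B2–B5, B1–B6, B2–B7, B6–B8
Each bag holds 3 vertices, so the decomposition has width 2, which upper-bounds the treewidth. For the lower bound, the 3 vertices {0, 1, 8} are pairwise adjacent, and any tree decomposition puts a clique entirely inside one bag — forcing width ≥ 2. Combining the bounds, tw(G) = 2.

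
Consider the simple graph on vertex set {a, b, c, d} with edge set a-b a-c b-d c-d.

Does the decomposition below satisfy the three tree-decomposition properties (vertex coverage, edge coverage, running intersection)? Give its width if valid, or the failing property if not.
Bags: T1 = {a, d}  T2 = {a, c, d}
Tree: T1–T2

A tree decomposition must satisfy three properties: every vertex lies in some bag; for every edge, both endpoints lie together in some bag; and for every vertex, the bags containing it form a connected subtree. Here vertex b appears in no bag, so the decomposition is invalid.

No — vertex b appears in no bag.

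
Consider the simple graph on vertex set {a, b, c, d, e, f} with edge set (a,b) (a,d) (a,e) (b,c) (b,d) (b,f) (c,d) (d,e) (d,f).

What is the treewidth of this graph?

2

A width-2 tree decomposition is:
Bags: B1 = {a, b, d}  B2 = {a, d, e}  B3 = {b, c, d}  B4 = {b, d, f}
Tree: B1–B2, B1–B3, B1–B4
The largest bag has 3 vertices, giving width 2; this decomposition certifies tw(G) ≤ 2. On the other hand G contains the 3-clique {a, d, e}. A clique must lie in a single bag of any decomposition, so no decomposition can have width below 2. Therefore the treewidth is 2.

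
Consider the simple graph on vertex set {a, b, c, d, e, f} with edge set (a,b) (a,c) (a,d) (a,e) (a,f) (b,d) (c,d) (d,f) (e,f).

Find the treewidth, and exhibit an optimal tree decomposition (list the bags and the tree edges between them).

Treewidth 2.
One optimal decomposition is:
Bags: B1 = {a, b, d}  B2 = {a, d, f}  B3 = {a, e, f}  B4 = {a, c, d}
Tree: B1–B2, B2–B3, B2–B4

Every bag has size at most 3, so the width is 3 − 1 = 2 and tw(G) ≤ 2. Conversely, {a, c, d} is a clique of size 3, and the vertices of any clique must share a bag in every tree decomposition; so some bag has ≥ 3 vertices and tw(G) ≥ 2. Therefore the treewidth is 2.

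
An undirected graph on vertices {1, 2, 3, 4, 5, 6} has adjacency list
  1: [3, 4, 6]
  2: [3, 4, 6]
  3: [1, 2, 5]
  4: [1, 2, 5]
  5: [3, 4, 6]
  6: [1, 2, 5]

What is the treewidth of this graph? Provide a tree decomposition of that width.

Every bag has size at most 4, so the width is 4 − 1 = 3 and tw(G) ≤ 3. For the lower bound: the 4 vertex sets {5,6}, {1,3}, {2}, {4} are disjoint, each induces a connected subgraph, and every pair is joined by at least one edge of G. Contracting each set to a single vertex therefore yields K_{4} as a minor, and since treewidth is minor-monotone, tw(G) ≥ tw(K_{4}) = 3. The upper and lower bounds meet at 3, so that is the treewidth.

Treewidth 3.
One such decomposition:
Bags: B1 = {1, 2, 5, 6}  B2 = {1, 2, 3, 5}  B3 = {1, 2, 4, 5}
Tree: B1–B2, B2–B3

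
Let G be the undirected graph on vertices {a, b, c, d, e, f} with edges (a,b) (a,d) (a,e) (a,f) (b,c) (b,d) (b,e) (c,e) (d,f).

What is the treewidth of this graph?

2

A width-2 tree decomposition is:
Bags: B1 = {a, b, e}  B2 = {b, c, e}  B3 = {a, b, d}  B4 = {a, d, f}
Tree: B1–B2, B1–B3, B3–B4
The largest bag has 3 vertices, giving width 2; this decomposition certifies tw(G) ≤ 2. For the lower bound, the 3 vertices {b, c, e} are pairwise adjacent, and any tree decomposition puts a clique entirely inside one bag — forcing width ≥ 2. Hence tw(G) = 2 exactly.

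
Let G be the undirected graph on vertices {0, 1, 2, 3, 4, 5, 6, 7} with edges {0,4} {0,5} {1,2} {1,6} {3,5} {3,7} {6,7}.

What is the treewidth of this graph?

1

A width-1 tree decomposition is:
Bags: B1 = {0, 4}  B2 = {0, 5}  B3 = {3, 5}  B4 = {3, 7}  B5 = {6, 7}  B6 = {1, 6}  B7 = {1, 2}
Tree: B1–B2, B2–B3, B3–B4, B4–B5, B5–B6, B6–B7
Each bag holds 2 vertices, so the decomposition has width 1, which upper-bounds the treewidth. Any graph with an edge has treewidth ≥ 1, and G has the edge 4–0. Hence tw(G) = 1 exactly.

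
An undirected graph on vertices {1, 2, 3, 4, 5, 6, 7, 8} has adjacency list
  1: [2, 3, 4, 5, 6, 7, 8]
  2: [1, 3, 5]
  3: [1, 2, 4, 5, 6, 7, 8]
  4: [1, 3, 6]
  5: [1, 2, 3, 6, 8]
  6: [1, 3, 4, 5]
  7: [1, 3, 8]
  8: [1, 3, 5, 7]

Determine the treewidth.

3

A width-3 tree decomposition is:
Bags: B1 = {1, 3, 5, 6}  B2 = {1, 3, 5, 8}  B3 = {1, 3, 7, 8}  B4 = {1, 3, 4, 6}  B5 = {1, 2, 3, 5}
Tree: B1–B2, B2–B3, B1–B4, B2–B5
The largest bag has 4 vertices, giving width 3; this decomposition certifies tw(G) ≤ 3. Conversely, {1, 3, 4, 6} is a clique of size 4, and the vertices of any clique must share a bag in every tree decomposition; so some bag has ≥ 4 vertices and tw(G) ≥ 3. The upper and lower bounds meet at 3, so that is the treewidth.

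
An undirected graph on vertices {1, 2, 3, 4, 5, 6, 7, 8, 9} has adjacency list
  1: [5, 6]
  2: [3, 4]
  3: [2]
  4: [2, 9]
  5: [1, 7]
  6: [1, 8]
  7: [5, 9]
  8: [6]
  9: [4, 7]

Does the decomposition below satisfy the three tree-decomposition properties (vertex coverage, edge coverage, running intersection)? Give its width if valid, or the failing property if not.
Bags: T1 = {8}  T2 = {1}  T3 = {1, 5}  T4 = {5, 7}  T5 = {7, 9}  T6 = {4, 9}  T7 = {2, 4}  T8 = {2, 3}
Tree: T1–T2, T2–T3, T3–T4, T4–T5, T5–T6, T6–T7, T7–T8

A tree decomposition must satisfy three properties: every vertex lies in some bag; for every edge, both endpoints lie together in some bag; and for every vertex, the bags containing it form a connected subtree. Here vertex 6 appears in no bag, so the decomposition is invalid.

No — vertex 6 appears in no bag.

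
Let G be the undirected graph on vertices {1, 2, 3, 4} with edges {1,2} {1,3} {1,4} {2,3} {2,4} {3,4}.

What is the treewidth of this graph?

3

A width-3 tree decomposition is:
Bags: B1 = {1, 2, 3, 4}
Tree: (single bag)
A single bag containing all 4 vertices is trivially a valid decomposition of width 3. On the other hand G contains the 4-clique {1, 2, 3, 4}. A clique must lie in a single bag of any decomposition, so no decomposition can have width below 3. The upper and lower bounds meet at 3, so that is the treewidth.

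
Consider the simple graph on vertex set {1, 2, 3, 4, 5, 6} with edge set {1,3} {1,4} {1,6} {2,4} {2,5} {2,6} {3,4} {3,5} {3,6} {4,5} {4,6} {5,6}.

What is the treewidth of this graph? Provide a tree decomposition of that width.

Treewidth 3.
One such decomposition:
Bags: B1 = {3, 4, 5, 6}  B2 = {2, 4, 5, 6}  B3 = {1, 3, 4, 6}
Tree: B1–B2, B1–B3

Every bag has size at most 4, so the width is 4 − 1 = 3 and tw(G) ≤ 3. On the other hand G contains the 4-clique {2, 4, 5, 6}. A clique must lie in a single bag of any decomposition, so no decomposition can have width below 3. Combining the bounds, tw(G) = 3.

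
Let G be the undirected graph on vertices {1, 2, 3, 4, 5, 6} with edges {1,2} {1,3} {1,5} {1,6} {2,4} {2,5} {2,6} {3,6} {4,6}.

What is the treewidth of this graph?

A width-2 tree decomposition is:
Bags: B1 = {1, 2, 6}  B2 = {1, 2, 5}  B3 = {1, 3, 6}  B4 = {2, 4, 6}
Tree: B1–B2, B1–B3, B1–B4
Every bag has size at most 3, so the width is 3 − 1 = 2 and tw(G) ≤ 2. For the lower bound, the 3 vertices {1, 2, 5} are pairwise adjacent, and any tree decomposition puts a clique entirely inside one bag — forcing width ≥ 2. Combining the bounds, tw(G) = 2.

2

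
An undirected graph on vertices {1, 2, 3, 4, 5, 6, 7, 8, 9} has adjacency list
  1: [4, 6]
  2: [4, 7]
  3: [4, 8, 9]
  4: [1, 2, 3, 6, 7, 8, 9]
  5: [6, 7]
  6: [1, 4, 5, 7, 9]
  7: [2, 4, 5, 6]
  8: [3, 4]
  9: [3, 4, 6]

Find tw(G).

2

A width-2 tree decomposition is:
Bags: B1 = {3, 4, 9}  B2 = {4, 6, 9}  B3 = {1, 4, 6}  B4 = {4, 6, 7}  B5 = {3, 4, 8}  B6 = {5, 6, 7}  B7 = {2, 4, 7}
Tree: B1–B2, B2–B3, B2–B4, B1–B5, B4–B6, B4–B7
The largest bag has 3 vertices, giving width 2; this decomposition certifies tw(G) ≤ 2. On the other hand G contains the 3-clique {3, 4, 8}. A clique must lie in a single bag of any decomposition, so no decomposition can have width below 2. Therefore the treewidth is 2.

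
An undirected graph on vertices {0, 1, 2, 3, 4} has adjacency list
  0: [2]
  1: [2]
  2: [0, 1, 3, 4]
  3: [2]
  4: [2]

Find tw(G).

A width-1 tree decomposition is:
Bags: B1 = {2, 4}  B2 = {1, 2}  B3 = {2, 3}  B4 = {0, 2}
Tree: B1–B2, B2–B3, B1–B4
Each bag holds 2 vertices, so the decomposition has width 1, which upper-bounds the treewidth. Any graph with an edge has treewidth ≥ 1, and G has the edge 4–2. The upper and lower bounds meet at 1, so that is the treewidth.

1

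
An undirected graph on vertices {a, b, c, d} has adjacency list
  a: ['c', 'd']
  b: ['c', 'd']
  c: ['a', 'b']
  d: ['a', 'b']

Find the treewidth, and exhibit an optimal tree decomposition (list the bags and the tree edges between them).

Every bag has size at most 3, so the width is 3 − 1 = 2 and tw(G) ≤ 2. For the lower bound, G contains the cycle d–b–c–a–d, so G is not a forest; only forests have treewidth ≤ 1, hence tw(G) ≥ 2. Therefore the treewidth is 2.

Treewidth 2.
One such decomposition:
Bags: B1 = {b, c, d}  B2 = {a, c, d}
Tree: B1–B2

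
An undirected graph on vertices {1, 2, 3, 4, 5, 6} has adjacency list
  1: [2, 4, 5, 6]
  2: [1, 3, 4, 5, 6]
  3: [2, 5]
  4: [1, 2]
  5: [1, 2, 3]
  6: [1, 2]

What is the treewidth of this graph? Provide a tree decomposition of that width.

Each bag holds 3 vertices, so the decomposition has width 2, which upper-bounds the treewidth. On the other hand G contains the 3-clique {1, 2, 4}. A clique must lie in a single bag of any decomposition, so no decomposition can have width below 2. Combining the bounds, tw(G) = 2.

Treewidth 2.
One optimal decomposition is:
Bags: B1 = {1, 2, 5}  B2 = {1, 2, 6}  B3 = {2, 3, 5}  B4 = {1, 2, 4}
Tree: B1–B2, B1–B3, B2–B4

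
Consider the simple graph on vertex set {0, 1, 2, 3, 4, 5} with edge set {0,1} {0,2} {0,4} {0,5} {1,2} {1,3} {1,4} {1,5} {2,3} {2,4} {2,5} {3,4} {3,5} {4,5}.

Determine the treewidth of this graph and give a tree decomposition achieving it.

Each bag holds 5 vertices, so the decomposition has width 4, which upper-bounds the treewidth. On the other hand G contains the 5-clique {0, 1, 2, 4, 5}. A clique must lie in a single bag of any decomposition, so no decomposition can have width below 4. Therefore the treewidth is 4.

Treewidth 4.
One such decomposition:
Bags: B1 = {1, 2, 3, 4, 5}  B2 = {0, 1, 2, 4, 5}
Tree: B1–B2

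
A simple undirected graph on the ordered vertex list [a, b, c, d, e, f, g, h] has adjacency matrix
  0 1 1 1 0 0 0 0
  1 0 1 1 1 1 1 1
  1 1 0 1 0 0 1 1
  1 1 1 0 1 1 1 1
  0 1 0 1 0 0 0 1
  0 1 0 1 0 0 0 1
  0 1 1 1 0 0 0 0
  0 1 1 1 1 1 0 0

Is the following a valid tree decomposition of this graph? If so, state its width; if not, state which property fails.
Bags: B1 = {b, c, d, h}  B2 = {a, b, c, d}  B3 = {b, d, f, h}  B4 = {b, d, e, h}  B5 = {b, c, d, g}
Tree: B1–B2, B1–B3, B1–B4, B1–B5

Every vertex of G appears in some bag (union = {a, b, c, d, e, f, g, h}); every edge is covered by a bag; and for each vertex v the set of bags containing v is connected in the bag tree. The decomposition is therefore valid. The largest bag has 4 vertices, so the width is 3.

Yes; width 3.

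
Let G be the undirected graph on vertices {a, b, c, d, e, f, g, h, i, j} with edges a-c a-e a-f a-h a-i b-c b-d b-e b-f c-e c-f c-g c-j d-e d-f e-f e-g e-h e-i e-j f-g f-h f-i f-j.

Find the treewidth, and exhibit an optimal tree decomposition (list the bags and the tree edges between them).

Each bag holds 4 vertices, so the decomposition has width 3, which upper-bounds the treewidth. On the other hand G contains the 4-clique {b, d, e, f}. A clique must lie in a single bag of any decomposition, so no decomposition can have width below 3. The upper and lower bounds meet at 3, so that is the treewidth.

Treewidth 3.
One such decomposition:
Bags: B1 = {a, e, f, h}  B2 = {a, c, e, f}  B3 = {a, e, f, i}  B4 = {c, e, f, j}  B5 = {c, e, f, g}  B6 = {b, c, e, f}  B7 = {b, d, e, f}
Tree: B1–B2, B2–B3, B2–B4, B2–B5, B4–B6, B6–B7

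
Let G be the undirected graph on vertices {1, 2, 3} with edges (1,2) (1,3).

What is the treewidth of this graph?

1

A width-1 tree decomposition is:
Bags: B1 = {1, 2}  B2 = {1, 3}
Tree: B1–B2
The largest bag has 2 vertices, giving width 1; this decomposition certifies tw(G) ≤ 1. Any graph with an edge has treewidth ≥ 1, and G has the edge 2–1. Therefore the treewidth is 1.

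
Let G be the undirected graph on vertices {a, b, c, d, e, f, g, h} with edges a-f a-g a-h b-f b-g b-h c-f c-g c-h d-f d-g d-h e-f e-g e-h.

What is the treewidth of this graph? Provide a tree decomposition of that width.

Treewidth 3.
One such decomposition:
Bags: B1 = {d, f, g, h}  B2 = {b, f, g, h}  B3 = {a, f, g, h}  B4 = {c, f, g, h}  B5 = {e, f, g, h}
Tree: B1–B2, B2–B3, B3–B4, B4–B5

Each bag holds 4 vertices, so the decomposition has width 3, which upper-bounds the treewidth. For the lower bound: the 4 vertex sets {d,h}, {b,f}, {g}, {a} are disjoint, each induces a connected subgraph, and every pair is joined by at least one edge of G. Contracting each set to a single vertex therefore yields K_{4} as a minor, and since treewidth is minor-monotone, tw(G) ≥ tw(K_{4}) = 3. Hence tw(G) = 3 exactly.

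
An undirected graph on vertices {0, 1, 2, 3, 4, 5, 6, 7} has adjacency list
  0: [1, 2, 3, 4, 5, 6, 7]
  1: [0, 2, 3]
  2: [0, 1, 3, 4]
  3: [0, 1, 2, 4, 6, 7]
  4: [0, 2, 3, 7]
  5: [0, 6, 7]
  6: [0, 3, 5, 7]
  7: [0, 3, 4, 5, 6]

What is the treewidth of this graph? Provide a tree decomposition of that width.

Every bag has size at most 4, so the width is 4 − 1 = 3 and tw(G) ≤ 3. On the other hand G contains the 4-clique {0, 1, 2, 3}. A clique must lie in a single bag of any decomposition, so no decomposition can have width below 3. Therefore the treewidth is 3.

Treewidth 3.
One optimal decomposition is:
Bags: B1 = {0, 3, 6, 7}  B2 = {0, 5, 6, 7}  B3 = {0, 3, 4, 7}  B4 = {0, 2, 3, 4}  B5 = {0, 1, 2, 3}
Tree: B1–B2, B1–B3, B3–B4, B4–B5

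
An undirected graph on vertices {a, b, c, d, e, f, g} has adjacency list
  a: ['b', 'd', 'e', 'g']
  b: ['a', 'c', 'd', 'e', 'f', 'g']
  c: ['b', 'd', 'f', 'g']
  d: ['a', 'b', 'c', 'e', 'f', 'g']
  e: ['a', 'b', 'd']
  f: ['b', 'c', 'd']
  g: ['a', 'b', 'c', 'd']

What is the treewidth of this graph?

A width-3 tree decomposition is:
Bags: B1 = {a, b, d, g}  B2 = {b, c, d, g}  B3 = {a, b, d, e}  B4 = {b, c, d, f}
Tree: B1–B2, B1–B3, B2–B4
Every bag has size at most 4, so the width is 4 − 1 = 3 and tw(G) ≤ 3. On the other hand G contains the 4-clique {b, c, d, g}. A clique must lie in a single bag of any decomposition, so no decomposition can have width below 3. Hence tw(G) = 3 exactly.

3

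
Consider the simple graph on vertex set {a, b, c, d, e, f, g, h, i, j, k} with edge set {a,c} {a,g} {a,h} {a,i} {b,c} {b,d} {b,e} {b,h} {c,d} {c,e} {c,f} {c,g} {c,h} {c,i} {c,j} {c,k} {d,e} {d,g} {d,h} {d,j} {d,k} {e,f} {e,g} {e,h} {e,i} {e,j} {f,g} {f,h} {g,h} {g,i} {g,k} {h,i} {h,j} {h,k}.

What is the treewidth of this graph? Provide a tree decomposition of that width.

Treewidth 4.
One such decomposition:
Bags: B1 = {c, d, e, h, j}  B2 = {c, d, e, g, h}  B3 = {c, e, g, h, i}  B4 = {b, c, d, e, h}  B5 = {c, e, f, g, h}  B6 = {c, d, g, h, k}  B7 = {a, c, g, h, i}
Tree: B1–B2, B2–B3, B2–B4, B3–B5, B2–B6, B3–B7

Every bag has size at most 5, so the width is 5 − 1 = 4 and tw(G) ≤ 4. On the other hand G contains the 5-clique {c, d, e, g, h}. A clique must lie in a single bag of any decomposition, so no decomposition can have width below 4. Combining the bounds, tw(G) = 4.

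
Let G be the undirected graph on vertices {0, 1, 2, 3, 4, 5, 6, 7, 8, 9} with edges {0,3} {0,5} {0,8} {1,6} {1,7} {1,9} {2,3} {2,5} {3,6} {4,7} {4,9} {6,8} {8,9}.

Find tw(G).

2

A width-2 tree decomposition is:
Bags: B1 = {4, 7, 9}  B2 = {1, 7, 9}  B3 = {1, 8, 9}  B4 = {1, 6, 8}  B5 = {0, 6, 8}  B6 = {0, 3, 6}  B7 = {0, 3, 5}  B8 = {2, 3, 5}
Tree: B1–B2, B2–B3, B3–B4, B4–B5, B5–B6, B6–B7, B7–B8
Each bag holds 3 vertices, so the decomposition has width 2, which upper-bounds the treewidth. For the lower bound, G contains the cycle 4–7–1–9–4, so G is not a forest; only forests have treewidth ≤ 1, hence tw(G) ≥ 2. Hence tw(G) = 2 exactly.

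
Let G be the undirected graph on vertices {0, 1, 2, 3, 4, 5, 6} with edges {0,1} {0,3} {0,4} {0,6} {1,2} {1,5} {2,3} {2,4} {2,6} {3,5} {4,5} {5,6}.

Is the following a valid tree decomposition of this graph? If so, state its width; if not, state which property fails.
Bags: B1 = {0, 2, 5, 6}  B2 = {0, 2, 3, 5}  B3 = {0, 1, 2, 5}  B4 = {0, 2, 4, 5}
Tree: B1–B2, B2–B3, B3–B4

Yes; width 3.

Vertex coverage: the bags together contain {0, 1, 2, 3, 4, 5, 6}, the full vertex set. Edge coverage: each edge of G has both endpoints in at least one bag. Running intersection: for every vertex, the bags containing it form a connected subtree. All three properties hold, so this is a valid tree decomposition of width max|bag| − 1 = 3, and hence tw(G) ≤ 3.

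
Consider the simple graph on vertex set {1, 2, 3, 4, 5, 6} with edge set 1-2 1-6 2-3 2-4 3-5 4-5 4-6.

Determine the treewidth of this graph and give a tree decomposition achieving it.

The largest bag has 3 vertices, giving width 2; this decomposition certifies tw(G) ≤ 2. The edges 1–6–4–2–1 form a cycle, so G is not a tree and its treewidth is at least 2. The upper and lower bounds meet at 2, so that is the treewidth.

Treewidth 2.
Bags: B1 = {1, 2, 6}  B2 = {2, 4, 6}  B3 = {2, 3, 4}  B4 = {3, 4, 5}
Tree: B1–B2, B2–B3, B3–B4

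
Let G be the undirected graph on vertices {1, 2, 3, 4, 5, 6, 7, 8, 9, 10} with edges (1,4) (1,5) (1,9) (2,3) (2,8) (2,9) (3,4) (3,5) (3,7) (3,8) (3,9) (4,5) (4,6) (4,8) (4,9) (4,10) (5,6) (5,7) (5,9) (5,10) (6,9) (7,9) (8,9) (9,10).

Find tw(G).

3

A width-3 tree decomposition is:
Bags: B1 = {3, 4, 5, 9}  B2 = {3, 5, 7, 9}  B3 = {4, 5, 9, 10}  B4 = {3, 4, 8, 9}  B5 = {2, 3, 8, 9}  B6 = {1, 4, 5, 9}  B7 = {4, 5, 6, 9}
Tree: B1–B2, B1–B3, B1–B4, B4–B5, B3–B6, B1–B7
Every bag has size at most 4, so the width is 4 − 1 = 3 and tw(G) ≤ 3. On the other hand G contains the 4-clique {2, 3, 8, 9}. A clique must lie in a single bag of any decomposition, so no decomposition can have width below 3. The upper and lower bounds meet at 3, so that is the treewidth.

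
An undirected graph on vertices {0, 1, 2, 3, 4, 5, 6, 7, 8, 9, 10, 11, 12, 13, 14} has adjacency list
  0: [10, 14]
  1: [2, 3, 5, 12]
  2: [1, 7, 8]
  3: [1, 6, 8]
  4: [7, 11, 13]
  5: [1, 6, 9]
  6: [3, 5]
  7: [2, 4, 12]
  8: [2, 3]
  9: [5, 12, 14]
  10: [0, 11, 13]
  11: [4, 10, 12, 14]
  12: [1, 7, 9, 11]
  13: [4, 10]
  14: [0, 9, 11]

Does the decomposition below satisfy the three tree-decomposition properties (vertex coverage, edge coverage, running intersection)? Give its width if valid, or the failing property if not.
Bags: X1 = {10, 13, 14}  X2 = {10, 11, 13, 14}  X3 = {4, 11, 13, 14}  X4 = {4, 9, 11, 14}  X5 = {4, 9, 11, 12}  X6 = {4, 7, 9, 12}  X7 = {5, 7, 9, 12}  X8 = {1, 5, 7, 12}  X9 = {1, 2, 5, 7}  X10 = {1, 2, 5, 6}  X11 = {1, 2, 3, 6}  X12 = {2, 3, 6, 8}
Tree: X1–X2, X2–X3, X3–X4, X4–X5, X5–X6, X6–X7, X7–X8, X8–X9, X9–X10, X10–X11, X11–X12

A tree decomposition must satisfy three properties: every vertex lies in some bag; for every edge, both endpoints lie together in some bag; and for every vertex, the bags containing it form a connected subtree. Here vertex 0 appears in no bag, so the decomposition is invalid.

No — vertex 0 appears in no bag.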